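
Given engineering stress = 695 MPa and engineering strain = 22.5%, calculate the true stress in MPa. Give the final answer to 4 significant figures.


sigma_true = sigma_eng * (1 + epsilon_eng)
sigma_true = 695 * (1 + 0.225)
sigma_true = 851.4 MPa


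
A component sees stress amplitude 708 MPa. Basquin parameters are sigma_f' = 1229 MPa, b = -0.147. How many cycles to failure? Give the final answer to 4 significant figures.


sigma_a = sigma_f' * (2*Nf)^b
2*Nf = (sigma_a / sigma_f')^(1/b)
2*Nf = (708 / 1229)^(1/-0.147)
2*Nf = 42.5969
Nf = 21.3 cycles


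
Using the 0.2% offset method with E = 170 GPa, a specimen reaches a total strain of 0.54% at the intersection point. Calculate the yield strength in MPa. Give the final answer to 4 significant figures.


Offset strain = 0.002
Elastic strain at yield = total_strain - offset = 5.4e-03 - 0.002 = 3.4e-03
sigma_y = E * elastic_strain = 170000 * 3.4e-03
sigma_y = 578 MPa


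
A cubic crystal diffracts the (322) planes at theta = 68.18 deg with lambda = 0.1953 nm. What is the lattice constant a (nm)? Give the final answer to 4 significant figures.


d = lambda / (2*sin(theta))
d = 0.1953 / (2*sin(68.18 deg))
d = 0.105186 nm
a = d * sqrt(h^2+k^2+l^2) = 0.105186 * sqrt(17)
a = 0.4337 nm


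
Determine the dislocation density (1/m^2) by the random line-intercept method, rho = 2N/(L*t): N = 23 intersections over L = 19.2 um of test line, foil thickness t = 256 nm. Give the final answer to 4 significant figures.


rho = 2N / (L * t)
L = 19.2 um = 1.92e-05 m, t = 256 nm = 2.56e-07 m
rho = 2 * 23 / (1.92e-05 * 2.56e-07)
rho = 9.359e+12 1/m^2


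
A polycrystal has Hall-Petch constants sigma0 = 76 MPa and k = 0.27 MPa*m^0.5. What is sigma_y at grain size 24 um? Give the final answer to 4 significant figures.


sigma_y = sigma0 + k / sqrt(d)
d = 24 um = 2.4e-05 m
sigma_y = 76 + 0.27 / sqrt(2.4e-05)
sigma_y = 131.1 MPa


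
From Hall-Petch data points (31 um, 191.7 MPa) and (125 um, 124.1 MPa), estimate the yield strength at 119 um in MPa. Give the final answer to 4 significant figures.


sigma_y = sigma0 + k / sqrt(d)
1/sqrt(d1) = 1/sqrt(3.1e-05) = 179.605;  1/sqrt(d2) = 89.4427
k = (sigma1 - sigma2) / (1/sqrt(d1) - 1/sqrt(d2)) = (191.7 - 124.1) / (179.605 - 89.4427) = 0.749757 MPa*m^0.5
sigma0 = sigma1 - k/sqrt(d1) = 191.7 - 0.749757*179.605 = 57.0397 MPa
sigma_y(d3) = 57.0397 + 0.749757 / sqrt(1.19e-04) = 125.8 MPa


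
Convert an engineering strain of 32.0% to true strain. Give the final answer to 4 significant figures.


epsilon_true = ln(1 + epsilon_eng)
epsilon_true = ln(1 + 0.32)
epsilon_true = 0.2776


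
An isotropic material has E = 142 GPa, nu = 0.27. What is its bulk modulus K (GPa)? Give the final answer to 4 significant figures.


K = E / (3*(1-2*nu))
K = 142 / (3*(1-2*0.27))
K = 102.9 GPa


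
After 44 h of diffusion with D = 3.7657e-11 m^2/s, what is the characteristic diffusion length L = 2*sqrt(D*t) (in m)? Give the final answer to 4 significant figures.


t = 44 hr = 158400 s
Diffusion length = 2*sqrt(D*t)
= 2*sqrt(3.7657e-11 * 158400)
= 4.885e-03 m


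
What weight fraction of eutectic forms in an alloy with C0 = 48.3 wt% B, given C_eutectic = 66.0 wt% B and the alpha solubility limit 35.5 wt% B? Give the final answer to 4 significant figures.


f_primary = (C_e - C0) / (C_e - C_alpha_max)
f_primary = (66.0 - 48.3) / (66.0 - 35.5)
f_primary = 0.580328
f_eutectic = 1 - 0.580328 = 0.4197


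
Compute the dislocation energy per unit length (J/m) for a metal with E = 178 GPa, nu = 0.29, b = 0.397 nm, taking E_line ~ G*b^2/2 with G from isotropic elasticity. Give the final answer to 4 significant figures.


Step 1: G = E / (2*(1+nu))
G = 178 / (2*(1+0.29)) = 68.9922 GPa = 6.89922e+10 Pa
Step 2: E_line = G*b^2/2
b = 0.397 nm = 3.97e-10 m
E_line = 0.5 * 6.89922e+10 * (3.97e-10)^2 = 5.437e-09 J/m


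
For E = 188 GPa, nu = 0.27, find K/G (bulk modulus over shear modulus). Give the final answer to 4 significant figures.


G = E / (2*(1+nu))
G = 188 / (2*(1+0.27)) = 74.0157 GPa
K = E / (3*(1-2*nu))
K = 188 / (3*(1-2*0.27)) = 136.232 GPa
K/G = 136.232 / 74.0157 = 1.841


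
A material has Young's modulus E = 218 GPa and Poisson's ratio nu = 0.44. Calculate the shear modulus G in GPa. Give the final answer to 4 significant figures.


G = E / (2*(1+nu))
G = 218 / (2*(1+0.44))
G = 75.69 GPa


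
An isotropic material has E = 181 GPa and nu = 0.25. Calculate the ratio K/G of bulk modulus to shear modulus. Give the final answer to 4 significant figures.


G = E / (2*(1+nu))
G = 181 / (2*(1+0.25)) = 72.4 GPa
K = E / (3*(1-2*nu))
K = 181 / (3*(1-2*0.25)) = 120.667 GPa
K/G = 120.667 / 72.4 = 1.667


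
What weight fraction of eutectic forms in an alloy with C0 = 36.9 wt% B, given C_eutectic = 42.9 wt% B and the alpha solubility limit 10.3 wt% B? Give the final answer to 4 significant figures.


f_primary = (C_e - C0) / (C_e - C_alpha_max)
f_primary = (42.9 - 36.9) / (42.9 - 10.3)
f_primary = 0.184049
f_eutectic = 1 - 0.184049 = 0.816


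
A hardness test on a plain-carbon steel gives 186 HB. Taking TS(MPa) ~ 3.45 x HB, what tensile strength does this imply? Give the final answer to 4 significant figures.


TS (MPa) = 3.45 * HB
TS = 3.45 * 186
TS = 641.7 MPa


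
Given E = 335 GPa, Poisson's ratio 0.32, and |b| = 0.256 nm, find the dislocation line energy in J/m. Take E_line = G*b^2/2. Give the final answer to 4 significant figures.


Step 1: G = E / (2*(1+nu))
G = 335 / (2*(1+0.32)) = 126.894 GPa = 1.26894e+11 Pa
Step 2: E_line = G*b^2/2
b = 0.256 nm = 2.56e-10 m
E_line = 0.5 * 1.26894e+11 * (2.56e-10)^2 = 4.158e-09 J/m


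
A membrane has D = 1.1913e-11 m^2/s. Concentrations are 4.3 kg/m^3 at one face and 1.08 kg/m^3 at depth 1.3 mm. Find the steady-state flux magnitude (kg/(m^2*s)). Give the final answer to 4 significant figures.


J = -D * (dC/dx) = D * (C1 - C2) / dx
J = 1.1913e-11 * (4.3 - 1.08) / 1.3e-03
J = 2.951e-08 kg/(m^2*s)


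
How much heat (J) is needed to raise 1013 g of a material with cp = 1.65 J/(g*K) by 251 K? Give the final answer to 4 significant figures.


Q = m * cp * dT
Q = 1013 * 1.65 * 251
Q = 419500 J


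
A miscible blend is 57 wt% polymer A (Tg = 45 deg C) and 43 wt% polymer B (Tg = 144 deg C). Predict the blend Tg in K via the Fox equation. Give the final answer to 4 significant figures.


1/Tg = w1/Tg1 + w2/Tg2 (in Kelvin)
Tg1 = 318.15 K, Tg2 = 417.15 K
1/Tg = 0.57/318.15 + 0.43/417.15
Tg = 354.3 K


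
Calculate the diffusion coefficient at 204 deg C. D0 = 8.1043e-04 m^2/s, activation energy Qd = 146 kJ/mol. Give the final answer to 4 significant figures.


D = D0 * exp(-Qd / (R*T))
T = 477.15 K
D = 8.1043e-04 * exp(-146e3 / (8.314 * 477.15))
D = 8.418e-20 m^2/s


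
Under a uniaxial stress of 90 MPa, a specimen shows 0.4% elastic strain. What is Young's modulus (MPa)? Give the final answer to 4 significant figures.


E = sigma / epsilon
epsilon = 0.4% = 4e-03
E = 90 / 4e-03
E = 22500 MPa


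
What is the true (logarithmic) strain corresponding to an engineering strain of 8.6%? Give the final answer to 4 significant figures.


epsilon_true = ln(1 + epsilon_eng)
epsilon_true = ln(1 + 0.086)
epsilon_true = 0.0825


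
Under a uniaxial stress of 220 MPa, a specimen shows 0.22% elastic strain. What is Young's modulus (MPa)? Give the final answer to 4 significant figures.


E = sigma / epsilon
epsilon = 0.22% = 2.2e-03
E = 220 / 2.2e-03
E = 100000 MPa


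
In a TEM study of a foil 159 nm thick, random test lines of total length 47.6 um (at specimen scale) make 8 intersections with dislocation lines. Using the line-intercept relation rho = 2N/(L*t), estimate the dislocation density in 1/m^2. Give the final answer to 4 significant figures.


rho = 2N / (L * t)
L = 47.6 um = 4.76e-05 m, t = 159 nm = 1.59e-07 m
rho = 2 * 8 / (4.76e-05 * 1.59e-07)
rho = 2.114e+12 1/m^2


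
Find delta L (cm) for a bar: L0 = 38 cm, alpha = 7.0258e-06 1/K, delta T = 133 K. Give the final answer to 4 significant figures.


dL = L0 * alpha * dT
dL = 38 * 7.0258e-06 * 133
dL = 0.03551 cm


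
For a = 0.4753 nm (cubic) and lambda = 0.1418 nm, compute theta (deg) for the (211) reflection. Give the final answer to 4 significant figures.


d = a / sqrt(h^2+k^2+l^2)
d = 0.4753 / sqrt(6) = 0.19404 nm
lambda = 2*d*sin(theta)  =>  sin(theta) = lambda / (2*d)
sin(theta) = 0.1418 / (2 * 0.19404) = 0.365388
theta = 21.43 deg


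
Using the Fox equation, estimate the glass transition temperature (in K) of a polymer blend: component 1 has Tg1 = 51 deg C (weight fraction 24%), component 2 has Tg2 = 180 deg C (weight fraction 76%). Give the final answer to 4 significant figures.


1/Tg = w1/Tg1 + w2/Tg2 (in Kelvin)
Tg1 = 324.15 K, Tg2 = 453.15 K
1/Tg = 0.24/324.15 + 0.76/453.15
Tg = 413.6 K


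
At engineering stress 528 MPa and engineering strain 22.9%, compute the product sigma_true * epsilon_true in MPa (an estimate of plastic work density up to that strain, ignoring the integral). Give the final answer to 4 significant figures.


sigma_true = sigma_eng * (1 + epsilon_eng)
sigma_true = 528 * (1 + 0.229) = 648.912 MPa
epsilon_true = ln(1 + epsilon_eng)
epsilon_true = ln(1 + 0.229) = 0.206201
sigma_true * epsilon_true = 648.912 * 0.206201 = 133.8 MPa


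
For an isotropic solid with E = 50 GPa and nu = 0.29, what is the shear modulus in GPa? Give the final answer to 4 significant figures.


G = E / (2*(1+nu))
G = 50 / (2*(1+0.29))
G = 19.38 GPa


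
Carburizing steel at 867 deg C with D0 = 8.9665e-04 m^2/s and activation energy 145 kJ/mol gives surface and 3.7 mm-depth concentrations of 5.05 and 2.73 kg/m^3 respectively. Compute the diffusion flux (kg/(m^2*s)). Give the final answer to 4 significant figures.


Step 1: D = D0 * exp(-Qd/(R*T))
T = 867 + 273.15 = 1140.15 K
D = 8.9665e-04 * exp(-145e3 / (8.314 * 1140.15)) = 2.03881e-10 m^2/s
Step 2: J = D * (C1 - C2) / dx
J = 2.03881e-10 * (5.05 - 2.73) / 3.7e-03
J = 1.278e-07 kg/(m^2*s)


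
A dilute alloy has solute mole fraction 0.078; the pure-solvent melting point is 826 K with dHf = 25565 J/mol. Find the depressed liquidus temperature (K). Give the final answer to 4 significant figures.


dT = R*Tm^2*x / dHf
dT = 8.314 * 826^2 * 0.078 / 25565
dT = 17.3069 K
T_new = 826 - 17.3069 = 808.7 K


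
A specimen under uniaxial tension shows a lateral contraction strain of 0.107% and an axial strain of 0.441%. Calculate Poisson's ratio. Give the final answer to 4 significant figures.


nu = -epsilon_lat / epsilon_axial
Lateral strain is contraction (negative), so using magnitudes:
nu = 0.107 / 0.441
nu = 0.2426


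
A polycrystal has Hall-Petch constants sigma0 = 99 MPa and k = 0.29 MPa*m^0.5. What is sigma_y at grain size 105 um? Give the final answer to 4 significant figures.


sigma_y = sigma0 + k / sqrt(d)
d = 105 um = 1.05e-04 m
sigma_y = 99 + 0.29 / sqrt(1.05e-04)
sigma_y = 127.3 MPa


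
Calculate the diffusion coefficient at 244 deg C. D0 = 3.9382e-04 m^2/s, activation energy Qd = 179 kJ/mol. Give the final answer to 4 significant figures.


D = D0 * exp(-Qd / (R*T))
T = 517.15 K
D = 3.9382e-04 * exp(-179e3 / (8.314 * 517.15))
D = 3.272e-22 m^2/s


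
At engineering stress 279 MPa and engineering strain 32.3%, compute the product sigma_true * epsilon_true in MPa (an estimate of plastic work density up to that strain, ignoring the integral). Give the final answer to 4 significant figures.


sigma_true = sigma_eng * (1 + epsilon_eng)
sigma_true = 279 * (1 + 0.323) = 369.117 MPa
epsilon_true = ln(1 + epsilon_eng)
epsilon_true = ln(1 + 0.323) = 0.279902
sigma_true * epsilon_true = 369.117 * 0.279902 = 103.3 MPa


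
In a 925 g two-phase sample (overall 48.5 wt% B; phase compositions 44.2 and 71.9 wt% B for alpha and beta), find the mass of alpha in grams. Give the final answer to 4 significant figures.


f_alpha = (C_beta - C0) / (C_beta - C_alpha)
f_alpha = (71.9 - 48.5) / (71.9 - 44.2) = 0.844765
m_alpha = f_alpha * m_total = 0.844765 * 925 = 781.4 g


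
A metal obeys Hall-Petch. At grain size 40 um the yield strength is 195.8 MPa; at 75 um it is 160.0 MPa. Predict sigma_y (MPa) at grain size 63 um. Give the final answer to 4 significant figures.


sigma_y = sigma0 + k / sqrt(d)
1/sqrt(d1) = 1/sqrt(4e-05) = 158.114;  1/sqrt(d2) = 115.47
k = (sigma1 - sigma2) / (1/sqrt(d1) - 1/sqrt(d2)) = (195.8 - 160.0) / (158.114 - 115.47) = 0.839512 MPa*m^0.5
sigma0 = sigma1 - k/sqrt(d1) = 195.8 - 0.839512*158.114 = 63.0615 MPa
sigma_y(d3) = 63.0615 + 0.839512 / sqrt(6.3e-05) = 168.8 MPa


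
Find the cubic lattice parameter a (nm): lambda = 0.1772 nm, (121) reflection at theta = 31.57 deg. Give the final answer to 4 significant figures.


d = lambda / (2*sin(theta))
d = 0.1772 / (2*sin(31.57 deg))
d = 0.169233 nm
a = d * sqrt(h^2+k^2+l^2) = 0.169233 * sqrt(6)
a = 0.4145 nm


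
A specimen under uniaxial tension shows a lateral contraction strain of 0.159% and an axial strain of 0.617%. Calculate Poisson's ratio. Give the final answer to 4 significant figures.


nu = -epsilon_lat / epsilon_axial
Lateral strain is contraction (negative), so using magnitudes:
nu = 0.159 / 0.617
nu = 0.2577


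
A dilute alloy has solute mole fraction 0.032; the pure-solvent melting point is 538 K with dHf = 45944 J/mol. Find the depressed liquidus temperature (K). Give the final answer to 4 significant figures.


dT = R*Tm^2*x / dHf
dT = 8.314 * 538^2 * 0.032 / 45944
dT = 1.67608 K
T_new = 538 - 1.67608 = 536.3 K


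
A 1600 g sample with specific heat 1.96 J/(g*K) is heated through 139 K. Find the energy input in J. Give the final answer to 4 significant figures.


Q = m * cp * dT
Q = 1600 * 1.96 * 139
Q = 435900 J


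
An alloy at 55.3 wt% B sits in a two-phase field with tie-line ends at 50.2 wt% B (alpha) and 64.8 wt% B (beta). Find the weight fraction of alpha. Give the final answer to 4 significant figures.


f_alpha = (C_beta - C0) / (C_beta - C_alpha)
f_alpha = (64.8 - 55.3) / (64.8 - 50.2)
f_alpha = 0.6507


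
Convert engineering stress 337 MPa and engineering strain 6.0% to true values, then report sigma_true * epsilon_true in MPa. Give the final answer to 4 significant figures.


sigma_true = sigma_eng * (1 + epsilon_eng)
sigma_true = 337 * (1 + 0.06) = 357.22 MPa
epsilon_true = ln(1 + epsilon_eng)
epsilon_true = ln(1 + 0.06) = 0.0582689
sigma_true * epsilon_true = 357.22 * 0.0582689 = 20.81 MPa


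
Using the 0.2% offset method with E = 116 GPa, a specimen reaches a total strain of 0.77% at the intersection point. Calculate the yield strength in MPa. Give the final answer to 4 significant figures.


Offset strain = 0.002
Elastic strain at yield = total_strain - offset = 7.7e-03 - 0.002 = 5.7e-03
sigma_y = E * elastic_strain = 116000 * 5.7e-03
sigma_y = 661.2 MPa


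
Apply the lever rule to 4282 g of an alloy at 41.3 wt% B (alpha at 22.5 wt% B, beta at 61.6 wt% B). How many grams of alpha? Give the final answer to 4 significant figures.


f_alpha = (C_beta - C0) / (C_beta - C_alpha)
f_alpha = (61.6 - 41.3) / (61.6 - 22.5) = 0.519182
m_alpha = f_alpha * m_total = 0.519182 * 4282 = 2223 g


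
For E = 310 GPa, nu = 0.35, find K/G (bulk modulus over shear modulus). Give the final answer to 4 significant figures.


G = E / (2*(1+nu))
G = 310 / (2*(1+0.35)) = 114.815 GPa
K = E / (3*(1-2*nu))
K = 310 / (3*(1-2*0.35)) = 344.444 GPa
K/G = 344.444 / 114.815 = 3


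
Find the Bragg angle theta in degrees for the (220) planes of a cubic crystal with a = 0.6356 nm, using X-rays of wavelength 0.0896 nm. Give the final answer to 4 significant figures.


d = a / sqrt(h^2+k^2+l^2)
d = 0.6356 / sqrt(8) = 0.224719 nm
lambda = 2*d*sin(theta)  =>  sin(theta) = lambda / (2*d)
sin(theta) = 0.0896 / (2 * 0.224719) = 0.199361
theta = 11.5 deg


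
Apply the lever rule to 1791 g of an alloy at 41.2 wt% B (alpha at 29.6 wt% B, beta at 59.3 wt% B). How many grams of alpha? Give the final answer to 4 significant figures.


f_alpha = (C_beta - C0) / (C_beta - C_alpha)
f_alpha = (59.3 - 41.2) / (59.3 - 29.6) = 0.609428
m_alpha = f_alpha * m_total = 0.609428 * 1791 = 1091 g


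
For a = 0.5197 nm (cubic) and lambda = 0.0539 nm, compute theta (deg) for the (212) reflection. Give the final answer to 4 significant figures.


d = a / sqrt(h^2+k^2+l^2)
d = 0.5197 / sqrt(9) = 0.173233 nm
lambda = 2*d*sin(theta)  =>  sin(theta) = lambda / (2*d)
sin(theta) = 0.0539 / (2 * 0.173233) = 0.155571
theta = 8.95 deg


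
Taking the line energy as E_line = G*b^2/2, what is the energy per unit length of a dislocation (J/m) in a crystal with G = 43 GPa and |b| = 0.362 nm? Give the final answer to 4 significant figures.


E = G*b^2/2
b = 0.362 nm = 3.62e-10 m
G = 43 GPa = 4.3e+10 Pa
E = 0.5 * 4.3e+10 * (3.62e-10)^2
E = 2.817e-09 J/m


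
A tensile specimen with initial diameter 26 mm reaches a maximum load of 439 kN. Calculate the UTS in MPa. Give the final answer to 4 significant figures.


A0 = pi*(d/2)^2 = pi*(26/2)^2 = 530.929 mm^2
UTS = F_max / A0 = 439*1000 / 530.929
UTS = 826.9 MPa


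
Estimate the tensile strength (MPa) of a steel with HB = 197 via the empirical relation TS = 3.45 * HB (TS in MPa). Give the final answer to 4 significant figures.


TS (MPa) = 3.45 * HB
TS = 3.45 * 197
TS = 679.7 MPa


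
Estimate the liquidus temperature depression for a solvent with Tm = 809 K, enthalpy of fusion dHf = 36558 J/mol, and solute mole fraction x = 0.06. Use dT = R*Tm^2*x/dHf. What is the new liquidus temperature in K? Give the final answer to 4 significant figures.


dT = R*Tm^2*x / dHf
dT = 8.314 * 809^2 * 0.06 / 36558
dT = 8.9305 K
T_new = 809 - 8.9305 = 800.1 K


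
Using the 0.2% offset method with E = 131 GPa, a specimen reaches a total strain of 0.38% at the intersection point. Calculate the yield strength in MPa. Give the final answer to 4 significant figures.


Offset strain = 0.002
Elastic strain at yield = total_strain - offset = 3.8e-03 - 0.002 = 1.8e-03
sigma_y = E * elastic_strain = 131000 * 1.8e-03
sigma_y = 235.8 MPa


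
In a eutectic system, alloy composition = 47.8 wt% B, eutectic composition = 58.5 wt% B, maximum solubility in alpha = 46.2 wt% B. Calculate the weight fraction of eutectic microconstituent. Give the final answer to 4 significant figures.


f_primary = (C_e - C0) / (C_e - C_alpha_max)
f_primary = (58.5 - 47.8) / (58.5 - 46.2)
f_primary = 0.869919
f_eutectic = 1 - 0.869919 = 0.1301


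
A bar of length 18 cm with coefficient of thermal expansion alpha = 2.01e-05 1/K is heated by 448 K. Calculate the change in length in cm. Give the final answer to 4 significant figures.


dL = L0 * alpha * dT
dL = 18 * 2.01e-05 * 448
dL = 0.1621 cm


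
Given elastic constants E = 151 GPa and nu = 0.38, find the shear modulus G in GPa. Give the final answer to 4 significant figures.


G = E / (2*(1+nu))
G = 151 / (2*(1+0.38))
G = 54.71 GPa


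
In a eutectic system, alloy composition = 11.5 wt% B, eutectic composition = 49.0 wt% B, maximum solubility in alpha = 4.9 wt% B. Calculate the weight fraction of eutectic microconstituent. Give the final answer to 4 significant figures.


f_primary = (C_e - C0) / (C_e - C_alpha_max)
f_primary = (49.0 - 11.5) / (49.0 - 4.9)
f_primary = 0.85034
f_eutectic = 1 - 0.85034 = 0.1497


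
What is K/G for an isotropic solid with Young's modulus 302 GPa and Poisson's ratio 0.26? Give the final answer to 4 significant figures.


G = E / (2*(1+nu))
G = 302 / (2*(1+0.26)) = 119.841 GPa
K = E / (3*(1-2*nu))
K = 302 / (3*(1-2*0.26)) = 209.722 GPa
K/G = 209.722 / 119.841 = 1.75


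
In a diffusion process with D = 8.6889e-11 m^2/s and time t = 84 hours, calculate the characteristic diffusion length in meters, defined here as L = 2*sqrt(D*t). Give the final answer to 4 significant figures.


t = 84 hr = 302400 s
Diffusion length = 2*sqrt(D*t)
= 2*sqrt(8.6889e-11 * 302400)
= 0.01025 m


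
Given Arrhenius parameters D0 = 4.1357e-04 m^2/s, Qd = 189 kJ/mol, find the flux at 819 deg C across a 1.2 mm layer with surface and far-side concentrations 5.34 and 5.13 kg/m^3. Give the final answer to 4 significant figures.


Step 1: D = D0 * exp(-Qd/(R*T))
T = 819 + 273.15 = 1092.15 K
D = 4.1357e-04 * exp(-189e3 / (8.314 * 1092.15)) = 3.77445e-13 m^2/s
Step 2: J = D * (C1 - C2) / dx
J = 3.77445e-13 * (5.34 - 5.13) / 1.2e-03
J = 6.605e-11 kg/(m^2*s)


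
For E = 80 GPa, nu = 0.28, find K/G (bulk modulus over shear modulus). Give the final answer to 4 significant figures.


G = E / (2*(1+nu))
G = 80 / (2*(1+0.28)) = 31.25 GPa
K = E / (3*(1-2*nu))
K = 80 / (3*(1-2*0.28)) = 60.6061 GPa
K/G = 60.6061 / 31.25 = 1.939


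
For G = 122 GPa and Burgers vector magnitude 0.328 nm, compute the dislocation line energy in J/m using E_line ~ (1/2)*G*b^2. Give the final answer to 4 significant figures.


E = G*b^2/2
b = 0.328 nm = 3.28e-10 m
G = 122 GPa = 1.22e+11 Pa
E = 0.5 * 1.22e+11 * (3.28e-10)^2
E = 6.563e-09 J/m


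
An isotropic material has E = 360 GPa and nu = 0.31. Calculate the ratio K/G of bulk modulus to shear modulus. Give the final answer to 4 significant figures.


G = E / (2*(1+nu))
G = 360 / (2*(1+0.31)) = 137.405 GPa
K = E / (3*(1-2*nu))
K = 360 / (3*(1-2*0.31)) = 315.789 GPa
K/G = 315.789 / 137.405 = 2.298


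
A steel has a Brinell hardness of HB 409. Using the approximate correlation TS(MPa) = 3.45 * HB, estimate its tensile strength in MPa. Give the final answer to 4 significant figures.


TS (MPa) = 3.45 * HB
TS = 3.45 * 409
TS = 1411 MPa


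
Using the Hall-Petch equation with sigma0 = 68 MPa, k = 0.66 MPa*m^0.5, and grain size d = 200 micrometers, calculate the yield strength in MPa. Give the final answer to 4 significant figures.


sigma_y = sigma0 + k / sqrt(d)
d = 200 um = 2e-04 m
sigma_y = 68 + 0.66 / sqrt(2e-04)
sigma_y = 114.7 MPa


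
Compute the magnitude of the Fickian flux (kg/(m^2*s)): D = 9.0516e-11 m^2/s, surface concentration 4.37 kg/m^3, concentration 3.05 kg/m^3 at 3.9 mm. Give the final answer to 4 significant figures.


J = -D * (dC/dx) = D * (C1 - C2) / dx
J = 9.0516e-11 * (4.37 - 3.05) / 3.9e-03
J = 3.064e-08 kg/(m^2*s)


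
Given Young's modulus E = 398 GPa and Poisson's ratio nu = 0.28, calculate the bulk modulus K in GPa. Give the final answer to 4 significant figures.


K = E / (3*(1-2*nu))
K = 398 / (3*(1-2*0.28))
K = 301.5 GPa


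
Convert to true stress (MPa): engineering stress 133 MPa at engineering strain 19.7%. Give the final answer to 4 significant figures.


sigma_true = sigma_eng * (1 + epsilon_eng)
sigma_true = 133 * (1 + 0.197)
sigma_true = 159.2 MPa


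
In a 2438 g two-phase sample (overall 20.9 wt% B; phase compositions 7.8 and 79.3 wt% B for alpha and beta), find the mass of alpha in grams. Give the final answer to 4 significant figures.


f_alpha = (C_beta - C0) / (C_beta - C_alpha)
f_alpha = (79.3 - 20.9) / (79.3 - 7.8) = 0.816783
m_alpha = f_alpha * m_total = 0.816783 * 2438 = 1991 g


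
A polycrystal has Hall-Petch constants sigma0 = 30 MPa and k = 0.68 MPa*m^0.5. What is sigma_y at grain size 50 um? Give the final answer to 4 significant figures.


sigma_y = sigma0 + k / sqrt(d)
d = 50 um = 5e-05 m
sigma_y = 30 + 0.68 / sqrt(5e-05)
sigma_y = 126.2 MPa


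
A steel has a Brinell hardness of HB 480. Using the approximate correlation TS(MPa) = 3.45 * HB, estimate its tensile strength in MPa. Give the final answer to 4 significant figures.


TS (MPa) = 3.45 * HB
TS = 3.45 * 480
TS = 1656 MPa


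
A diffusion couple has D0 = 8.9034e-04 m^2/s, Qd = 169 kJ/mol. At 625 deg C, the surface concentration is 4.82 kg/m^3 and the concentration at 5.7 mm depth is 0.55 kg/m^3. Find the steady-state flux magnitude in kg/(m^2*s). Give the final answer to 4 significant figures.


Step 1: D = D0 * exp(-Qd/(R*T))
T = 625 + 273.15 = 898.15 K
D = 8.9034e-04 * exp(-169e3 / (8.314 * 898.15)) = 1.31975e-13 m^2/s
Step 2: J = D * (C1 - C2) / dx
J = 1.31975e-13 * (4.82 - 0.55) / 5.7e-03
J = 9.887e-11 kg/(m^2*s)


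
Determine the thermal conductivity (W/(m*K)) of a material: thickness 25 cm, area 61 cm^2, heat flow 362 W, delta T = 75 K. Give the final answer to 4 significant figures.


k = Q*L / (A*dT)
L = 0.25 m, A = 6.1e-03 m^2
k = 362 * 0.25 / (6.1e-03 * 75)
k = 197.8 W/(m*K)


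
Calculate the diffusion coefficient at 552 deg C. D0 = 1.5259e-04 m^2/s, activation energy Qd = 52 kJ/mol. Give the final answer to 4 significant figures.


D = D0 * exp(-Qd / (R*T))
T = 825.15 K
D = 1.5259e-04 * exp(-52e3 / (8.314 * 825.15))
D = 7.792e-08 m^2/s


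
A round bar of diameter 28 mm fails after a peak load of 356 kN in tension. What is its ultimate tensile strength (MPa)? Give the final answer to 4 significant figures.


A0 = pi*(d/2)^2 = pi*(28/2)^2 = 615.752 mm^2
UTS = F_max / A0 = 356*1000 / 615.752
UTS = 578.2 MPa


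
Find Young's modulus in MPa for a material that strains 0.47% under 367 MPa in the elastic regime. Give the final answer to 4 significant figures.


E = sigma / epsilon
epsilon = 0.47% = 4.7e-03
E = 367 / 4.7e-03
E = 78090 MPa


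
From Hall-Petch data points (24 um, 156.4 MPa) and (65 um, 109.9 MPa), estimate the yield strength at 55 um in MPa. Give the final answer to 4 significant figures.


sigma_y = sigma0 + k / sqrt(d)
1/sqrt(d1) = 1/sqrt(2.4e-05) = 204.124;  1/sqrt(d2) = 124.035
k = (sigma1 - sigma2) / (1/sqrt(d1) - 1/sqrt(d2)) = (156.4 - 109.9) / (204.124 - 124.035) = 0.580601 MPa*m^0.5
sigma0 = sigma1 - k/sqrt(d1) = 156.4 - 0.580601*204.124 = 37.8853 MPa
sigma_y(d3) = 37.8853 + 0.580601 / sqrt(5.5e-05) = 116.2 MPa


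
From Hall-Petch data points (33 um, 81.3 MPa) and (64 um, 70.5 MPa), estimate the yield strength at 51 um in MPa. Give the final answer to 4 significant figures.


sigma_y = sigma0 + k / sqrt(d)
1/sqrt(d1) = 1/sqrt(3.3e-05) = 174.078;  1/sqrt(d2) = 125
k = (sigma1 - sigma2) / (1/sqrt(d1) - 1/sqrt(d2)) = (81.3 - 70.5) / (174.078 - 125) = 0.220059 MPa*m^0.5
sigma0 = sigma1 - k/sqrt(d1) = 81.3 - 0.220059*174.078 = 42.9926 MPa
sigma_y(d3) = 42.9926 + 0.220059 / sqrt(5.1e-05) = 73.81 MPa


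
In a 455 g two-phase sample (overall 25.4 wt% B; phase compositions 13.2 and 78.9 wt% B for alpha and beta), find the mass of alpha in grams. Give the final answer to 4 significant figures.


f_alpha = (C_beta - C0) / (C_beta - C_alpha)
f_alpha = (78.9 - 25.4) / (78.9 - 13.2) = 0.814307
m_alpha = f_alpha * m_total = 0.814307 * 455 = 370.5 g


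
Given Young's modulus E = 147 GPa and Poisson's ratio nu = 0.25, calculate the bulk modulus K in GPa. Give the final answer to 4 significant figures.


K = E / (3*(1-2*nu))
K = 147 / (3*(1-2*0.25))
K = 98 GPa


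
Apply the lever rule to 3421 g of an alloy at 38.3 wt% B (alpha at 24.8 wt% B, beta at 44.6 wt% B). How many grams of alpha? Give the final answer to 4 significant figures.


f_alpha = (C_beta - C0) / (C_beta - C_alpha)
f_alpha = (44.6 - 38.3) / (44.6 - 24.8) = 0.318182
m_alpha = f_alpha * m_total = 0.318182 * 3421 = 1089 g


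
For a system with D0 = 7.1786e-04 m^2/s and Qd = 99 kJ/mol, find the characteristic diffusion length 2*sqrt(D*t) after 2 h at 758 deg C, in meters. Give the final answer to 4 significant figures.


Step 1: D = D0 * exp(-Qd/(R*T))
T = 1031.15 K
D = 7.1786e-04 * exp(-99e3 / (8.314 * 1031.15)) = 6.93181e-09 m^2/s
Step 2: L = 2*sqrt(D*t)
t = 2 h = 7200 s
L = 2*sqrt(6.93181e-09 * 7200) = 0.01413 m


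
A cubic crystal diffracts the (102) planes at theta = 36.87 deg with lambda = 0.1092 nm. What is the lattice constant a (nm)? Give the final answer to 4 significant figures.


d = lambda / (2*sin(theta))
d = 0.1092 / (2*sin(36.87 deg))
d = 0.0909998 nm
a = d * sqrt(h^2+k^2+l^2) = 0.0909998 * sqrt(5)
a = 0.2035 nm


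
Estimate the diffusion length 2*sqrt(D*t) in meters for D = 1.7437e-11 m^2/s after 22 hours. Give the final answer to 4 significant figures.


t = 22 hr = 79200 s
Diffusion length = 2*sqrt(D*t)
= 2*sqrt(1.7437e-11 * 79200)
= 2.35e-03 m


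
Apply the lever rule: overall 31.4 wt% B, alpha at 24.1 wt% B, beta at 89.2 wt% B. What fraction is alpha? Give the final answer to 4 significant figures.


f_alpha = (C_beta - C0) / (C_beta - C_alpha)
f_alpha = (89.2 - 31.4) / (89.2 - 24.1)
f_alpha = 0.8879


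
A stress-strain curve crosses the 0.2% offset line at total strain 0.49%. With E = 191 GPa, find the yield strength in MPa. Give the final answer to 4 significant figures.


Offset strain = 0.002
Elastic strain at yield = total_strain - offset = 4.9e-03 - 0.002 = 2.9e-03
sigma_y = E * elastic_strain = 191000 * 2.9e-03
sigma_y = 553.9 MPa


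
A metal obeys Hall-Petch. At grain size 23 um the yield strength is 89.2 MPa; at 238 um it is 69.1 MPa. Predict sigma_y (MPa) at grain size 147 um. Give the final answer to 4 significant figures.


sigma_y = sigma0 + k / sqrt(d)
1/sqrt(d1) = 1/sqrt(2.3e-05) = 208.514;  1/sqrt(d2) = 64.8204
k = (sigma1 - sigma2) / (1/sqrt(d1) - 1/sqrt(d2)) = (89.2 - 69.1) / (208.514 - 64.8204) = 0.139881 MPa*m^0.5
sigma0 = sigma1 - k/sqrt(d1) = 89.2 - 0.139881*208.514 = 60.0329 MPa
sigma_y(d3) = 60.0329 + 0.139881 / sqrt(1.47e-04) = 71.57 MPa


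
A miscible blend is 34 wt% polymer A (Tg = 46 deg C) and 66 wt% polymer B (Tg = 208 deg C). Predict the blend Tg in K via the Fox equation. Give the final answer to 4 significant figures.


1/Tg = w1/Tg1 + w2/Tg2 (in Kelvin)
Tg1 = 319.15 K, Tg2 = 481.15 K
1/Tg = 0.34/319.15 + 0.66/481.15
Tg = 410.3 K


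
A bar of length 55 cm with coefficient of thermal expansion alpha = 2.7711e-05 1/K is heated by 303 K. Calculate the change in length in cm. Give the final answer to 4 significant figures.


dL = L0 * alpha * dT
dL = 55 * 2.7711e-05 * 303
dL = 0.4618 cm


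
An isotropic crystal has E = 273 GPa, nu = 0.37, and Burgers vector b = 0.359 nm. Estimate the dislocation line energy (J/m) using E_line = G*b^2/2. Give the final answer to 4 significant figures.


Step 1: G = E / (2*(1+nu))
G = 273 / (2*(1+0.37)) = 99.635 GPa = 9.9635e+10 Pa
Step 2: E_line = G*b^2/2
b = 0.359 nm = 3.59e-10 m
E_line = 0.5 * 9.9635e+10 * (3.59e-10)^2 = 6.421e-09 J/m


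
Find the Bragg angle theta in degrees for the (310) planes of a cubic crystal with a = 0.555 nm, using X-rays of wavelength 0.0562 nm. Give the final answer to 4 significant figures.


d = a / sqrt(h^2+k^2+l^2)
d = 0.555 / sqrt(10) = 0.175506 nm
lambda = 2*d*sin(theta)  =>  sin(theta) = lambda / (2*d)
sin(theta) = 0.0562 / (2 * 0.175506) = 0.160108
theta = 9.213 deg


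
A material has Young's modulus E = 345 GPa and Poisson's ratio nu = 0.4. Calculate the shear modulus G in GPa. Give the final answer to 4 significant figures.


G = E / (2*(1+nu))
G = 345 / (2*(1+0.4))
G = 123.2 GPa


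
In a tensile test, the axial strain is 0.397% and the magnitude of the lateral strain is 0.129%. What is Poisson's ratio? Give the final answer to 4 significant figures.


nu = -epsilon_lat / epsilon_axial
Lateral strain is contraction (negative), so using magnitudes:
nu = 0.129 / 0.397
nu = 0.3249


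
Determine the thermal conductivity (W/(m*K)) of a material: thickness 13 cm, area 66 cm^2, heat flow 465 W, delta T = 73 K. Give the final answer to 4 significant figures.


k = Q*L / (A*dT)
L = 0.13 m, A = 6.6e-03 m^2
k = 465 * 0.13 / (6.6e-03 * 73)
k = 125.5 W/(m*K)


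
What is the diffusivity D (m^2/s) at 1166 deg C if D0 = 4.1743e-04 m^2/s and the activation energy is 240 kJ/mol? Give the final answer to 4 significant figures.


D = D0 * exp(-Qd / (R*T))
T = 1439.15 K
D = 4.1743e-04 * exp(-240e3 / (8.314 * 1439.15))
D = 8.116e-13 m^2/s


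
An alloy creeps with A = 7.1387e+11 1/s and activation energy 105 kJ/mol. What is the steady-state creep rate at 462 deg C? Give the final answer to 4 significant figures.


rate = A * exp(-Q / (R*T))
T = 462 + 273.15 = 735.15 K
rate = 7.1387e+11 * exp(-105e3 / (8.314 * 735.15))
rate = 24700 1/s


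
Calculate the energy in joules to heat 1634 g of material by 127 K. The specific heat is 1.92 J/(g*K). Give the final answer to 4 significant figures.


Q = m * cp * dT
Q = 1634 * 1.92 * 127
Q = 398400 J


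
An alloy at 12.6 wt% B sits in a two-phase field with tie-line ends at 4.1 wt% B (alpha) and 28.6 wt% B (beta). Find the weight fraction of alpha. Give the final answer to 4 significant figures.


f_alpha = (C_beta - C0) / (C_beta - C_alpha)
f_alpha = (28.6 - 12.6) / (28.6 - 4.1)
f_alpha = 0.6531


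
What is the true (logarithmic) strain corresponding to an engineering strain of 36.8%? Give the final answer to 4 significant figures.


epsilon_true = ln(1 + epsilon_eng)
epsilon_true = ln(1 + 0.368)
epsilon_true = 0.3133


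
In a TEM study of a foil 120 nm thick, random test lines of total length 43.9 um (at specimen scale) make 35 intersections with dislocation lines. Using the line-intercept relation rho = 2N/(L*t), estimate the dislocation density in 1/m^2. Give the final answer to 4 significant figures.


rho = 2N / (L * t)
L = 43.9 um = 4.39e-05 m, t = 120 nm = 1.2e-07 m
rho = 2 * 35 / (4.39e-05 * 1.2e-07)
rho = 1.329e+13 1/m^2


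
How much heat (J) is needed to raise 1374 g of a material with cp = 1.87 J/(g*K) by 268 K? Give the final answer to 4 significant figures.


Q = m * cp * dT
Q = 1374 * 1.87 * 268
Q = 688600 J


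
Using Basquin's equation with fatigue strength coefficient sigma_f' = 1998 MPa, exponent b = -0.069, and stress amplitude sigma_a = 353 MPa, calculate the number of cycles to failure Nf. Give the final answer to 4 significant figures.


sigma_a = sigma_f' * (2*Nf)^b
2*Nf = (sigma_a / sigma_f')^(1/b)
2*Nf = (353 / 1998)^(1/-0.069)
2*Nf = 8.13666e+10
Nf = 4.068e+10 cycles


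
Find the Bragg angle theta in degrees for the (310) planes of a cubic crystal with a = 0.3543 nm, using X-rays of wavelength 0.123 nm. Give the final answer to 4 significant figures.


d = a / sqrt(h^2+k^2+l^2)
d = 0.3543 / sqrt(10) = 0.112039 nm
lambda = 2*d*sin(theta)  =>  sin(theta) = lambda / (2*d)
sin(theta) = 0.123 / (2 * 0.112039) = 0.548914
theta = 33.29 deg


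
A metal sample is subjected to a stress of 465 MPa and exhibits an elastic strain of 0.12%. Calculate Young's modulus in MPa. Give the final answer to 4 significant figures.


E = sigma / epsilon
epsilon = 0.12% = 1.2e-03
E = 465 / 1.2e-03
E = 387500 MPa


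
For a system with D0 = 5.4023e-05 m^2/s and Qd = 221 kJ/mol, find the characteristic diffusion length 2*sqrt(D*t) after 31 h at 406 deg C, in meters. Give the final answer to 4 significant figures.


Step 1: D = D0 * exp(-Qd/(R*T))
T = 679.15 K
D = 5.4023e-05 * exp(-221e3 / (8.314 * 679.15)) = 5.42575e-22 m^2/s
Step 2: L = 2*sqrt(D*t)
t = 31 h = 111600 s
L = 2*sqrt(5.42575e-22 * 111600) = 1.556e-08 m


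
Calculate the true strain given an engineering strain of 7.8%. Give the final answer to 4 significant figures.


epsilon_true = ln(1 + epsilon_eng)
epsilon_true = ln(1 + 0.078)
epsilon_true = 0.07511


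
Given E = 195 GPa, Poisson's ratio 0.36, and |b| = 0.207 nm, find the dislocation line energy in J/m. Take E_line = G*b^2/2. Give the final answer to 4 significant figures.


Step 1: G = E / (2*(1+nu))
G = 195 / (2*(1+0.36)) = 71.6912 GPa = 7.16912e+10 Pa
Step 2: E_line = G*b^2/2
b = 0.207 nm = 2.07e-10 m
E_line = 0.5 * 7.16912e+10 * (2.07e-10)^2 = 1.536e-09 J/m


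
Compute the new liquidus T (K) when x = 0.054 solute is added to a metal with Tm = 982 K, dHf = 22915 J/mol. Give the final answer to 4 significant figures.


dT = R*Tm^2*x / dHf
dT = 8.314 * 982^2 * 0.054 / 22915
dT = 18.8933 K
T_new = 982 - 18.8933 = 963.1 K


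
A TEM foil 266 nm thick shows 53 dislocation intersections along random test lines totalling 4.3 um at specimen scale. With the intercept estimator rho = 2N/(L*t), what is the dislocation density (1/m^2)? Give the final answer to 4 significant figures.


rho = 2N / (L * t)
L = 4.3 um = 4.3e-06 m, t = 266 nm = 2.66e-07 m
rho = 2 * 53 / (4.3e-06 * 2.66e-07)
rho = 9.267e+13 1/m^2


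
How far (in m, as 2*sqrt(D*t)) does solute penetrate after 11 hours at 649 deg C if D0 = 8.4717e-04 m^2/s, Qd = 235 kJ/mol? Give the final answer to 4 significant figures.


Step 1: D = D0 * exp(-Qd/(R*T))
T = 922.15 K
D = 8.4717e-04 * exp(-235e3 / (8.314 * 922.15)) = 4.13099e-17 m^2/s
Step 2: L = 2*sqrt(D*t)
t = 11 h = 39600 s
L = 2*sqrt(4.13099e-17 * 39600) = 2.558e-06 m


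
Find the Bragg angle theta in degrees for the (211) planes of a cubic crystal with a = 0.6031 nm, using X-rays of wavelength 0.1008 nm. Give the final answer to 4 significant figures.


d = a / sqrt(h^2+k^2+l^2)
d = 0.6031 / sqrt(6) = 0.246215 nm
lambda = 2*d*sin(theta)  =>  sin(theta) = lambda / (2*d)
sin(theta) = 0.1008 / (2 * 0.246215) = 0.2047
theta = 11.81 deg


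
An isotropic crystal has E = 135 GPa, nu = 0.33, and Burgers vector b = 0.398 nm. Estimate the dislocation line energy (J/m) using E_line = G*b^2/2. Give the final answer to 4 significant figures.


Step 1: G = E / (2*(1+nu))
G = 135 / (2*(1+0.33)) = 50.7519 GPa = 5.07519e+10 Pa
Step 2: E_line = G*b^2/2
b = 0.398 nm = 3.98e-10 m
E_line = 0.5 * 5.07519e+10 * (3.98e-10)^2 = 4.02e-09 J/m


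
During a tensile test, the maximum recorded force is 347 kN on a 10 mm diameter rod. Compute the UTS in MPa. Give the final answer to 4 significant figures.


A0 = pi*(d/2)^2 = pi*(10/2)^2 = 78.5398 mm^2
UTS = F_max / A0 = 347*1000 / 78.5398
UTS = 4418 MPa


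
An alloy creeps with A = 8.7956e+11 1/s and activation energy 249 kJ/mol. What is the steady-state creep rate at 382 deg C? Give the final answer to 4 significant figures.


rate = A * exp(-Q / (R*T))
T = 382 + 273.15 = 655.15 K
rate = 8.7956e+11 * exp(-249e3 / (8.314 * 655.15))
rate = 1.233e-08 1/s


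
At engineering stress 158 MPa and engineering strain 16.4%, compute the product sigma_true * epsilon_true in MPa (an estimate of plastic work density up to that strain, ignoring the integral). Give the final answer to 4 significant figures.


sigma_true = sigma_eng * (1 + epsilon_eng)
sigma_true = 158 * (1 + 0.164) = 183.912 MPa
epsilon_true = ln(1 + epsilon_eng)
epsilon_true = ln(1 + 0.164) = 0.151862
sigma_true * epsilon_true = 183.912 * 0.151862 = 27.93 MPa


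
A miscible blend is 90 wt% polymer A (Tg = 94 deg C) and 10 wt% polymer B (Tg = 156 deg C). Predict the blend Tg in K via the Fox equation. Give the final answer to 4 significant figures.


1/Tg = w1/Tg1 + w2/Tg2 (in Kelvin)
Tg1 = 367.15 K, Tg2 = 429.15 K
1/Tg = 0.9/367.15 + 0.1/429.15
Tg = 372.5 K


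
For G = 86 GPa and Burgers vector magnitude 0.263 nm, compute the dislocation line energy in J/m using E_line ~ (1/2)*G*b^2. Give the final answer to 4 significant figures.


E = G*b^2/2
b = 0.263 nm = 2.63e-10 m
G = 86 GPa = 8.6e+10 Pa
E = 0.5 * 8.6e+10 * (2.63e-10)^2
E = 2.974e-09 J/m


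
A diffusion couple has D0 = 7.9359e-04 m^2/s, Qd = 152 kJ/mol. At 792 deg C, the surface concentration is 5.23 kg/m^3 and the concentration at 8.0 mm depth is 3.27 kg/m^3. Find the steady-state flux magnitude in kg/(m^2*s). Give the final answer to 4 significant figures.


Step 1: D = D0 * exp(-Qd/(R*T))
T = 792 + 273.15 = 1065.15 K
D = 7.9359e-04 * exp(-152e3 / (8.314 * 1065.15)) = 2.788e-11 m^2/s
Step 2: J = D * (C1 - C2) / dx
J = 2.788e-11 * (5.23 - 3.27) / 8e-03
J = 6.831e-09 kg/(m^2*s)


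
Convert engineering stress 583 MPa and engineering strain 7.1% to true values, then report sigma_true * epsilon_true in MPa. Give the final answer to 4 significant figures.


sigma_true = sigma_eng * (1 + epsilon_eng)
sigma_true = 583 * (1 + 0.071) = 624.393 MPa
epsilon_true = ln(1 + epsilon_eng)
epsilon_true = ln(1 + 0.071) = 0.0685928
sigma_true * epsilon_true = 624.393 * 0.0685928 = 42.83 MPa


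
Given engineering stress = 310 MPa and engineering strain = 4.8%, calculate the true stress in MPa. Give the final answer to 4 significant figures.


sigma_true = sigma_eng * (1 + epsilon_eng)
sigma_true = 310 * (1 + 0.048)
sigma_true = 324.9 MPa


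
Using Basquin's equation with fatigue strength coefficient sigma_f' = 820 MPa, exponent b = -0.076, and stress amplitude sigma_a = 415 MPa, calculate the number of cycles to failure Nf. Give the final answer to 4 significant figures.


sigma_a = sigma_f' * (2*Nf)^b
2*Nf = (sigma_a / sigma_f')^(1/b)
2*Nf = (415 / 820)^(1/-0.076)
2*Nf = 7792.1
Nf = 3896 cycles
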